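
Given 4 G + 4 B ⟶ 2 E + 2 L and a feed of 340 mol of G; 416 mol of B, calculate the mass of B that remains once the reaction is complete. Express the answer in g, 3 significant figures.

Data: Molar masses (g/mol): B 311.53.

n(G) = 340.0 mol
n(B) = 416.0 mol
n/ν → G: 85.00, B: 104.0; G is limiting.
B consumed = (4/4) × 340.0 = 340.0 mol
B remaining = 416.0 − 340.0 = 76.00 mol
mass = 76.00 × 311.53 = 23680 g

23700 g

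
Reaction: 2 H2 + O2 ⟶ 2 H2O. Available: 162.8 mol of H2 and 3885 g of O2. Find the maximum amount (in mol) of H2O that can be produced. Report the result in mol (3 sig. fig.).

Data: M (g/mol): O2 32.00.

163 mol

n(H2) = 162.8 mol
n(O2) = 3885 / 32.00 = 121.4 mol
n/ν for H2 = 162.8/2 = 81.40
n/ν for O2 = 121.4/1 = 121.4
Smallest n/ν is H2 → limiting reagent.
n(H2O) = (2/2) × 162.8 = 162.8 mol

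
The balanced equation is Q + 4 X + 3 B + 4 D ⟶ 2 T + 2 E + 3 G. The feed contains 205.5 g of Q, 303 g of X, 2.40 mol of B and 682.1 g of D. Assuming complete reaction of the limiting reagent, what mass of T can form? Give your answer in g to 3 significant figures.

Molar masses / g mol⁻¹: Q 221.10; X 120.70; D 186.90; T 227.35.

285 g

n(Q) = 205.5 / 221.10 = 0.9294 mol
n(X) = 303.0 / 120.70 = 2.510 mol
n(B) = 2.400 mol
n(D) = 682.1 / 186.90 = 3.650 mol
n/ν for Q = 0.9294/1 = 0.9294
n/ν for X = 2.510/4 = 0.6275
n/ν for B = 2.400/3 = 0.8000
n/ν for D = 3.650/4 = 0.9125
Smallest n/ν is X → limiting reagent.
n(T) = (2/4) × 2.510 = 1.255 mol
mass = 1.255 × 227.35 = 285.3 g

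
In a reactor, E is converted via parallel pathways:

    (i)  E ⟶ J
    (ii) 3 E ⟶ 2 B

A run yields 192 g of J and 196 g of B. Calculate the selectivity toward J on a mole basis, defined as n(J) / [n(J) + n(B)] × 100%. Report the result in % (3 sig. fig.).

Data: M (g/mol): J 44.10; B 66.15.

n(J) = 192 / 44.10 = 4.354 mol
n(B) = 196 / 66.15 = 2.963 mol
selectivity = 4.354/(4.354+2.963) × 100 = 59.51 %

59.5 %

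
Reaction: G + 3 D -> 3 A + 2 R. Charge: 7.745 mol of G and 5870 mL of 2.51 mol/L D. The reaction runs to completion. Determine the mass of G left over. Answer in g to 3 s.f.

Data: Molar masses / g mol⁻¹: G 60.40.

171 g

n(G) = 7.745 mol
n(D) = 2.51 × 5870/1000 = 14.73 mol
n/ν → G: 7.745, D: 4.910; D is limiting.
G consumed = (1/3) × 14.73 = 4.910 mol
G remaining = 7.745 − 4.910 = 2.835 mol
mass = 2.835 × 60.40 = 171.2 g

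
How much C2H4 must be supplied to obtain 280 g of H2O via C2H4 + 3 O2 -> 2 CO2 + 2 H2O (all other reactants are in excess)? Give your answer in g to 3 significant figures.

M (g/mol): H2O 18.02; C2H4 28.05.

n(H2O) = 280 / 18.02 = 15.54 mol
n(C2H4) = (1/2) × 15.54 = 7.770 mol
mass = 7.770 × 28.05 = 217.9 g

218 g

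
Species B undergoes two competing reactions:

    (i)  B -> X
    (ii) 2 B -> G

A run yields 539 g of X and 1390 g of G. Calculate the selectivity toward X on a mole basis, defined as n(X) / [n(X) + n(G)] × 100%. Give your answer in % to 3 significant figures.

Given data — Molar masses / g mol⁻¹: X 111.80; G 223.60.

n(X) = 539 / 111.80 = 4.821 mol
n(G) = 1390 / 223.60 = 6.216 mol
selectivity = 4.821/(4.821+6.216) × 100 = 43.68 %

43.7 %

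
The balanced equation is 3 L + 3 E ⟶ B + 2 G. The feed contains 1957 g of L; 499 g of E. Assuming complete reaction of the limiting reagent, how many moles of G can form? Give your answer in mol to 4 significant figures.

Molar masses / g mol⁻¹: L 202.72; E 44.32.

6.436 mol

n(L) = 1957 / 202.72 = 9.654 mol
n(E) = 499.0 / 44.32 = 11.26 mol
n/ν → L: 3.218, E: 3.753; L is limiting.
n(G) = (2/3) × 9.654 = 6.436 mol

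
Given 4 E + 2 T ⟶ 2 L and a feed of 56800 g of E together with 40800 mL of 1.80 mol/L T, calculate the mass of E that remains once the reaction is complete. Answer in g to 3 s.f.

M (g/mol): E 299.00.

n(E) = 56800 / 299.00 = 190.0 mol
n(T) = 1.80 × 40800/1000 = 73.44 mol
n/ν → E: 47.50, T: 36.72; T is limiting.
E consumed = (4/2) × 73.44 = 146.9 mol
E remaining = 190.0 − 146.9 = 43.10 mol
mass = 43.10 × 299.00 = 12890 g

12900 g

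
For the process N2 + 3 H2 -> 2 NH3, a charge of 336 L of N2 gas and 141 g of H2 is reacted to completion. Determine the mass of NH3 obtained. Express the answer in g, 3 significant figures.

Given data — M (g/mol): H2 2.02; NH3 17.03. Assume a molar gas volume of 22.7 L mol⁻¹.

n(N2) = 336.0 / 22.7 = 14.80 mol
n(H2) = 141.0 / 2.02 = 69.80 mol
n/ν for N2 = 14.80/1 = 14.80
n/ν for H2 = 69.80/3 = 23.27
Smallest n/ν is N2 → limiting reagent.
n(NH3) = (2/1) × 14.80 = 29.60 mol
mass = 29.60 × 17.03 = 504.1 g

504 g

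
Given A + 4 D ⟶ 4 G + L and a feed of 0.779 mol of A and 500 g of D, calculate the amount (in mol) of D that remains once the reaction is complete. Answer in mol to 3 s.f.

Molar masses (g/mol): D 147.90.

n(A) = 0.7790 mol
n(D) = 500.0 / 147.90 = 3.381 mol
n/ν for A = 0.7790/1 = 0.7790
n/ν for D = 3.381/4 = 0.8453
Smallest n/ν is A → limiting reagent.
D consumed = (4/1) × 0.7790 = 3.116 mol
D remaining = 3.381 − 3.116 = 0.2650 mol

0.265 mol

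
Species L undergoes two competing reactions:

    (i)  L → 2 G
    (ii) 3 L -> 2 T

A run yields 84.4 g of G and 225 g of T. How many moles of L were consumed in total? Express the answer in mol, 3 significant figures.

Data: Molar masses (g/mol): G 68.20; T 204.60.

n(G) = 84.4 / 68.20 = 1.238 mol
n(T) = 225 / 204.60 = 1.100 mol
n(L) via (i) = (1/2)×1.238 = 0.6190 mol
n(L) via (ii) = (3/2)×1.100 = 1.650 mol
total n(L) = 0.6190 + 1.650 = 2.269 mol

2.27 mol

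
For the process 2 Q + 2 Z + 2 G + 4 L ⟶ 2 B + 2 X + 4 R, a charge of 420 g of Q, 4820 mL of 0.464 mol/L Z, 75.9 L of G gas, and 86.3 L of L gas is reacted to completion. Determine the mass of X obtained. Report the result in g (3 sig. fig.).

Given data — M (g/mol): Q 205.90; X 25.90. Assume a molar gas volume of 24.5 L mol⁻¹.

n(Q) = 420.0 / 205.90 = 2.040 mol
n(Z) = 0.464 × 4820/1000 = 2.236 mol
n(G) = 75.90 / 24.5 = 3.098 mol
n(L) = 86.30 / 24.5 = 3.522 mol
n/ν for Q = 2.040/2 = 1.020
n/ν for Z = 2.236/2 = 1.118
n/ν for G = 3.098/2 = 1.549
n/ν for L = 3.522/4 = 0.8805
Smallest n/ν is L → limiting reagent.
n(X) = (2/4) × 3.522 = 1.761 mol
mass = 1.761 × 25.90 = 45.61 g

45.6 g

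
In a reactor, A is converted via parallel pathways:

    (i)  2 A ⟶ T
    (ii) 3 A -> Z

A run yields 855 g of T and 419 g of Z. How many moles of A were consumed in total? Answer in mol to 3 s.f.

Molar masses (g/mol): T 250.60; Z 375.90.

10.2 mol

n(T) = 855 / 250.60 = 3.412 mol
n(Z) = 419 / 375.90 = 1.115 mol
n(A) via (i) = (2/1)×3.412 = 6.824 mol
n(A) via (ii) = (3/1)×1.115 = 3.345 mol
total n(A) = 6.824 + 3.345 = 10.17 mol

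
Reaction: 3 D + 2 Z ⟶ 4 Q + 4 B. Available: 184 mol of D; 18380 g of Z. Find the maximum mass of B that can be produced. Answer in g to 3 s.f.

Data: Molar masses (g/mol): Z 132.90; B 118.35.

29000 g

n(D) = 184.0 mol
n(Z) = 18380 / 132.90 = 138.3 mol
n/ν for D = 184.0/3 = 61.33
n/ν for Z = 138.3/2 = 69.15
Smallest n/ν is D → limiting reagent.
n(B) = (4/3) × 184.0 = 245.3 mol
mass = 245.3 × 118.35 = 29030 g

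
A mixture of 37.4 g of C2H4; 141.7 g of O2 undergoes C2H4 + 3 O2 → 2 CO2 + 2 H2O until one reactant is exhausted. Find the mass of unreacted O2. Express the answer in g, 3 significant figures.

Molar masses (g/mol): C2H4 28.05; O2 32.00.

13.7 g

n(C2H4) = 37.40 / 28.05 = 1.333 mol
n(O2) = 141.7 / 32.00 = 4.428 mol
n/ν for C2H4 = 1.333/1 = 1.333
n/ν for O2 = 4.428/3 = 1.476
Smallest n/ν is C2H4 → limiting reagent.
O2 consumed = (3/1) × 1.333 = 3.999 mol
O2 remaining = 4.428 − 3.999 = 0.4290 mol
mass = 0.4290 × 32.00 = 13.73 g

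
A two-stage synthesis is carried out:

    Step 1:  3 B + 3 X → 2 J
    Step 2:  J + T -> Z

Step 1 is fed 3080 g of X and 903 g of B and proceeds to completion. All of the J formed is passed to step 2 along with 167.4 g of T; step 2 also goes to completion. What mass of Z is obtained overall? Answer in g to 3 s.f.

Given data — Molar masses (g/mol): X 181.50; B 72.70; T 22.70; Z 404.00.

Step 1:
n(X) = 3080 / 181.50 = 16.97 mol
n(B) = 903.0 / 72.70 = 12.42 mol
n/ν → X: 5.657, B: 4.140; B is limiting.
n(J) produced = (2/3) × 12.42 = 8.280 mol
Step 2:
n(J) available = 8.280 mol
n(T) = 167.4 / 22.70 = 7.374 mol
n/ν → J: 8.280, T: 7.374; T is limiting.
n(Z) = (1/1) × 7.374 = 7.374 mol
mass = 7.374 × 404.00 = 2979 g

2980 g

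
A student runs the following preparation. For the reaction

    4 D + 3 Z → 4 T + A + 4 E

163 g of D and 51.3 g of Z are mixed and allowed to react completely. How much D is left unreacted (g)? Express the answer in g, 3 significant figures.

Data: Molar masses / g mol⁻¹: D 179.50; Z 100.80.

n(D) = 163.0 / 179.50 = 0.9081 mol
n(Z) = 51.30 / 100.80 = 0.5089 mol
n/ν for D = 0.9081/4 = 0.2270
n/ν for Z = 0.5089/3 = 0.1696
Smallest n/ν is Z → limiting reagent.
D consumed = (4/3) × 0.5089 = 0.6785 mol
D remaining = 0.9081 − 0.6785 = 0.2296 mol
mass = 0.2296 × 179.50 = 41.21 g

41.2 g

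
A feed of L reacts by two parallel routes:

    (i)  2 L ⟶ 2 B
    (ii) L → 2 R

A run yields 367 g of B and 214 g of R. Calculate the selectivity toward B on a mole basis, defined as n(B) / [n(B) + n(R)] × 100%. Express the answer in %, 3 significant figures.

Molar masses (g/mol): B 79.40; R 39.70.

n(B) = 367 / 79.40 = 4.622 mol
n(R) = 214 / 39.70 = 5.390 mol
selectivity = 4.622/(4.622+5.390) × 100 = 46.16 %

46.2 %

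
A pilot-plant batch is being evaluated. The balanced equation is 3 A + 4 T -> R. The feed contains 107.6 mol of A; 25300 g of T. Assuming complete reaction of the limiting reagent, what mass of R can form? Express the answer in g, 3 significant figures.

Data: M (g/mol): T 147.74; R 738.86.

26500 g

n(A) = 107.6 mol
n(T) = 25300 / 147.74 = 171.2 mol
n/ν for A = 107.6/3 = 35.87
n/ν for T = 171.2/4 = 42.80
Smallest n/ν is A → limiting reagent.
n(R) = (1/3) × 107.6 = 35.87 mol
mass = 35.87 × 738.86 = 26500 g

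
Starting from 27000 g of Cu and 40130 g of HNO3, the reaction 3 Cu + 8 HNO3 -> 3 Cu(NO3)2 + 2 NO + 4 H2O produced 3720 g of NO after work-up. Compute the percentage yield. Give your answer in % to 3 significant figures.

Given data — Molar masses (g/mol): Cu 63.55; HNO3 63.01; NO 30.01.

n(Cu) = 27000 / 63.55 = 424.9 mol
n(HNO3) = 40130 / 63.01 = 636.9 mol
n/ν for Cu = 424.9/3 = 141.6
n/ν for HNO3 = 636.9/8 = 79.61
Smallest n/ν is HNO3 → limiting reagent.
theoretical n(NO) = (2/8) × 636.9 = 159.2 mol → 4778 g
% yield = 3720 / 4778 × 100 = 77.86 %

77.9 %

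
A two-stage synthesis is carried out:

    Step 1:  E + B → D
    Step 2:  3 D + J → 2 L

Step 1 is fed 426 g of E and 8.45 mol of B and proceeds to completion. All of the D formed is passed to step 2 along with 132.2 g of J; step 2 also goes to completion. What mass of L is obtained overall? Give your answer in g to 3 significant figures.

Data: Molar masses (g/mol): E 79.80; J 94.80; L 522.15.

Step 1:
n(E) = 426.0 / 79.80 = 5.338 mol
n(B) = 8.450 mol
n/ν for E = 5.338/1 = 5.338
n/ν for B = 8.450/1 = 8.450
Smallest n/ν is E → limiting reagent.
n(D) produced = (1/1) × 5.338 = 5.338 mol
Step 2:
n(D) available = 5.338 mol
n(J) = 132.2 / 94.80 = 1.395 mol
n/ν for D = 5.338/3 = 1.779
n/ν for J = 1.395/1 = 1.395
Smallest n/ν is J → limiting reagent.
n(L) = (2/1) × 1.395 = 2.790 mol
mass = 2.790 × 522.15 = 1457 g

1460 g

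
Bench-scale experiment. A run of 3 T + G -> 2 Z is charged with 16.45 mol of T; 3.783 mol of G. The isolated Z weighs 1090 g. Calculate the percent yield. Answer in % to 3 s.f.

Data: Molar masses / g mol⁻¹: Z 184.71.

78.0 %

n(T) = 16.45 mol
n(G) = 3.783 mol
n/ν → T: 5.483, G: 3.783; G is limiting.
theoretical n(Z) = (2/1) × 3.783 = 7.566 mol → 1398 g
% yield = 1090 / 1398 × 100 = 77.97 %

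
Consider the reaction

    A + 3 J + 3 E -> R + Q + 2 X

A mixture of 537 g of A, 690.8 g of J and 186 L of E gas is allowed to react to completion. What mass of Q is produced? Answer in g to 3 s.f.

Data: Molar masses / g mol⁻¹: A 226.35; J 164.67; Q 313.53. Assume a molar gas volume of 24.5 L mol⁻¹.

438 g

n(A) = 537.0 / 226.35 = 2.372 mol
n(J) = 690.8 / 164.67 = 4.195 mol
n(E) = 186.0 / 24.5 = 7.592 mol
n/ν → A: 2.372, J: 1.398, E: 2.531; J is limiting.
n(Q) = (1/3) × 4.195 = 1.398 mol
mass = 1.398 × 313.53 = 438.3 g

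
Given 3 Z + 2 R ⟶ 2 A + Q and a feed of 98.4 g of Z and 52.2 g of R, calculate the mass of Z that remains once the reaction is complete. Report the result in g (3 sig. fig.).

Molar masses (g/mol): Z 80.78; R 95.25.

32.0 g

n(Z) = 98.40 / 80.78 = 1.218 mol
n(R) = 52.20 / 95.25 = 0.5480 mol
n/ν for Z = 1.218/3 = 0.4060
n/ν for R = 0.5480/2 = 0.2740
Smallest n/ν is R → limiting reagent.
Z consumed = (3/2) × 0.5480 = 0.8220 mol
Z remaining = 1.218 − 0.8220 = 0.3960 mol
mass = 0.3960 × 80.78 = 31.99 g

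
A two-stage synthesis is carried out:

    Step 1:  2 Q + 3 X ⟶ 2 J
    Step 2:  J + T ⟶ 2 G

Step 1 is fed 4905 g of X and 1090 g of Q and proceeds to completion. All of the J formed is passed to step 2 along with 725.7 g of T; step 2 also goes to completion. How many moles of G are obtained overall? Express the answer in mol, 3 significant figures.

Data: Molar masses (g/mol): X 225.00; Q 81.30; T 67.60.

Step 1:
n(X) = 4905 / 225.00 = 21.80 mol
n(Q) = 1090 / 81.30 = 13.41 mol
n/ν for X = 21.80/3 = 7.267
n/ν for Q = 13.41/2 = 6.705
Smallest n/ν is Q → limiting reagent.
n(J) produced = (2/2) × 13.41 = 13.41 mol
Step 2:
n(J) available = 13.41 mol
n(T) = 725.7 / 67.60 = 10.74 mol
n/ν for J = 13.41/1 = 13.41
n/ν for T = 10.74/1 = 10.74
Smallest n/ν is T → limiting reagent.
n(G) = (2/1) × 10.74 = 21.48 mol

21.5 mol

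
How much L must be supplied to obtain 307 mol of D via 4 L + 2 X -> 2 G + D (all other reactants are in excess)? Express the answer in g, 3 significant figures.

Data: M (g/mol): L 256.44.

n(D) = 307.0 mol
n(L) = (4/1) × 307.0 = 1228 mol
mass = 1228 × 256.44 = 314900 g

315000 g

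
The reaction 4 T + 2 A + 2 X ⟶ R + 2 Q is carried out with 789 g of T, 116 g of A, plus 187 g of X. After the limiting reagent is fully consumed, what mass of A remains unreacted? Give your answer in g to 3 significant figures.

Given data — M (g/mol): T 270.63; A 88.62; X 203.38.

n(T) = 789.0 / 270.63 = 2.915 mol
n(A) = 116.0 / 88.62 = 1.309 mol
n(X) = 187.0 / 203.38 = 0.9195 mol
n/ν for T = 2.915/4 = 0.7288
n/ν for A = 1.309/2 = 0.6545
n/ν for X = 0.9195/2 = 0.4598
Smallest n/ν is X → limiting reagent.
A consumed = (2/2) × 0.9195 = 0.9195 mol
A remaining = 1.309 − 0.9195 = 0.3895 mol
mass = 0.3895 × 88.62 = 34.52 g

34.5 g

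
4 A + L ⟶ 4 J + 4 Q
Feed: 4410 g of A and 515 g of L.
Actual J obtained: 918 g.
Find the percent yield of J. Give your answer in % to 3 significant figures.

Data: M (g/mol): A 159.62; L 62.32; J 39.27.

n(A) = 4410 / 159.62 = 27.63 mol
n(L) = 515.0 / 62.32 = 8.264 mol
n/ν for A = 27.63/4 = 6.908
n/ν for L = 8.264/1 = 8.264
Smallest n/ν is A → limiting reagent.
theoretical n(J) = (4/4) × 27.63 = 27.63 mol → 1085 g
% yield = 918 / 1085 × 100 = 84.61 %

84.6 %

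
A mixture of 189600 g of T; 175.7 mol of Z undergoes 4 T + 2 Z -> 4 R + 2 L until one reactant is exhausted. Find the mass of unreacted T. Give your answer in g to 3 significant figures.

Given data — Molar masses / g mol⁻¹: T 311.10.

n(T) = 189600 / 311.10 = 609.5 mol
n(Z) = 175.7 mol
n/ν for T = 609.5/4 = 152.4
n/ν for Z = 175.7/2 = 87.85
Smallest n/ν is Z → limiting reagent.
T consumed = (4/2) × 175.7 = 351.4 mol
T remaining = 609.5 − 351.4 = 258.1 mol
mass = 258.1 × 311.10 = 80290 g

80300 g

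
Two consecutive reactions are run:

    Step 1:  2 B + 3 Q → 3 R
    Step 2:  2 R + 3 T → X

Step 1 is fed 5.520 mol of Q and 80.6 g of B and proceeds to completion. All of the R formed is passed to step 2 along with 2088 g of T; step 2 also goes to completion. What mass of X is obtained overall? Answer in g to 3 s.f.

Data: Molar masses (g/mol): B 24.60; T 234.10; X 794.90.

Step 1:
n(Q) = 5.520 mol
n(B) = 80.60 / 24.60 = 3.276 mol
n/ν for Q = 5.520/3 = 1.840
n/ν for B = 3.276/2 = 1.638
Smallest n/ν is B → limiting reagent.
n(R) produced = (3/2) × 3.276 = 4.914 mol
Step 2:
n(R) available = 4.914 mol
n(T) = 2088 / 234.10 = 8.919 mol
n/ν for R = 4.914/2 = 2.457
n/ν for T = 8.919/3 = 2.973
Smallest n/ν is R → limiting reagent.
n(X) = (1/2) × 4.914 = 2.457 mol
mass = 2.457 × 794.90 = 1953 g

1950 g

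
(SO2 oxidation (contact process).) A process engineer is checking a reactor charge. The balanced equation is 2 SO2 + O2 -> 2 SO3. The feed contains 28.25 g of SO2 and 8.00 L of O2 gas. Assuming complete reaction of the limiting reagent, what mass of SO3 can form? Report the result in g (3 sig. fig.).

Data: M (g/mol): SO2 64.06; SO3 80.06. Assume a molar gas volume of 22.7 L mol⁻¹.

n(SO2) = 28.25 / 64.06 = 0.4410 mol
n(O2) = 8.000 / 22.7 = 0.3524 mol
n/ν → SO2: 0.2205, O2: 0.3524; SO2 is limiting.
n(SO3) = (2/2) × 0.4410 = 0.4410 mol
mass = 0.4410 × 80.06 = 35.31 g

35.3 g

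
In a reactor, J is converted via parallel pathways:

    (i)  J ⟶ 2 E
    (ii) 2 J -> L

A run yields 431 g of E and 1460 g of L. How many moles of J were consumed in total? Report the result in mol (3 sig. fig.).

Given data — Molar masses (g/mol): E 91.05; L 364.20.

n(E) = 431 / 91.05 = 4.734 mol
n(L) = 1460 / 364.20 = 4.009 mol
n(J) via (i) = (1/2)×4.734 = 2.367 mol
n(J) via (ii) = (2/1)×4.009 = 8.018 mol
total n(J) = 2.367 + 8.018 = 10.39 mol

10.4 mol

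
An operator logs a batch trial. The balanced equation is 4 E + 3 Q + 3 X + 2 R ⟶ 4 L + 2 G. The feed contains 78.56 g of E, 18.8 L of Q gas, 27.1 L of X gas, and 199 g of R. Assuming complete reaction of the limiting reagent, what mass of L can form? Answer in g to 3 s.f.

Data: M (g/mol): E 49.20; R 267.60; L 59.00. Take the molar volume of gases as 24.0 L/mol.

61.6 g

n(E) = 78.56 / 49.20 = 1.597 mol
n(Q) = 18.80 / 24.0 = 0.7833 mol
n(X) = 27.10 / 24.0 = 1.129 mol
n(R) = 199.0 / 267.60 = 0.7436 mol
n/ν for E = 1.597/4 = 0.3993
n/ν for Q = 0.7833/3 = 0.2611
n/ν for X = 1.129/3 = 0.3763
n/ν for R = 0.7436/2 = 0.3718
Smallest n/ν is Q → limiting reagent.
n(L) = (4/3) × 0.7833 = 1.044 mol
mass = 1.044 × 59.00 = 61.60 g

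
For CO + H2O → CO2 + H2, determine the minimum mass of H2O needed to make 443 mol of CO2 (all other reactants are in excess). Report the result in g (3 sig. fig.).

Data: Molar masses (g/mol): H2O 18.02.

7980 g

n(CO2) = 443.0 mol
n(H2O) = (1/1) × 443.0 = 443.0 mol
mass = 443.0 × 18.02 = 7983 g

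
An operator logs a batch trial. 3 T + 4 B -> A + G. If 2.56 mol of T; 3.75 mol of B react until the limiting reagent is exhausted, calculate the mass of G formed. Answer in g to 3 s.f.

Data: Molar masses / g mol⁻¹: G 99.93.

n(T) = 2.560 mol
n(B) = 3.750 mol
n/ν for T = 2.560/3 = 0.8533
n/ν for B = 3.750/4 = 0.9375
Smallest n/ν is T → limiting reagent.
n(G) = (1/3) × 2.560 = 0.8533 mol
mass = 0.8533 × 99.93 = 85.27 g

85.3 g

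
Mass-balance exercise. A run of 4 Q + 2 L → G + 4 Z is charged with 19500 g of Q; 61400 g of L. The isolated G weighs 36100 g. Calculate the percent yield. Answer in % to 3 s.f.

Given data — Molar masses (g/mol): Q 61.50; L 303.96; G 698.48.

65.2 %

n(Q) = 19500 / 61.50 = 317.1 mol
n(L) = 61400 / 303.96 = 202.0 mol
n/ν for Q = 317.1/4 = 79.28
n/ν for L = 202.0/2 = 101.0
Smallest n/ν is Q → limiting reagent.
theoretical n(G) = (1/4) × 317.1 = 79.28 mol → 55380 g
% yield = 36100 / 55380 × 100 = 65.19 %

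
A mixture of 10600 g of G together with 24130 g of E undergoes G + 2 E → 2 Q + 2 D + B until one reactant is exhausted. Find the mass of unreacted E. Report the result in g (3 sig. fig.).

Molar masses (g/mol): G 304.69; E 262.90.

n(G) = 10600 / 304.69 = 34.79 mol
n(E) = 24130 / 262.90 = 91.78 mol
n/ν for G = 34.79/1 = 34.79
n/ν for E = 91.78/2 = 45.89
Smallest n/ν is G → limiting reagent.
E consumed = (2/1) × 34.79 = 69.58 mol
E remaining = 91.78 − 69.58 = 22.20 mol
mass = 22.20 × 262.90 = 5836 g

5840 g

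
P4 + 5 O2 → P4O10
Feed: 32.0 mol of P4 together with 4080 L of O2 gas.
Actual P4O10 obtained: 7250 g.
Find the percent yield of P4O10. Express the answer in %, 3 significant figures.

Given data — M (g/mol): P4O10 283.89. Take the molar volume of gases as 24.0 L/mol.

n(P4) = 32.00 mol
n(O2) = 4080 / 24.0 = 170.0 mol
n/ν → P4: 32.00, O2: 34.00; P4 is limiting.
theoretical n(P4O10) = (1/1) × 32.00 = 32.00 mol → 9084 g
% yield = 7250 / 9084 × 100 = 79.81 %

79.8 %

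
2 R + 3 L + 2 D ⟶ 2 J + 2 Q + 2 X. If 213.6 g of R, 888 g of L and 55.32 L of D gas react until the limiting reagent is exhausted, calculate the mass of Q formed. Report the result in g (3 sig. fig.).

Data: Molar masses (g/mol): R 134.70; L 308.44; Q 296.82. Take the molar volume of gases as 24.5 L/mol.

471 g

n(R) = 213.6 / 134.70 = 1.586 mol
n(L) = 888.0 / 308.44 = 2.879 mol
n(D) = 55.32 / 24.5 = 2.258 mol
n/ν → R: 0.7930, L: 0.9597, D: 1.129; R is limiting.
n(Q) = (2/2) × 1.586 = 1.586 mol
mass = 1.586 × 296.82 = 470.8 g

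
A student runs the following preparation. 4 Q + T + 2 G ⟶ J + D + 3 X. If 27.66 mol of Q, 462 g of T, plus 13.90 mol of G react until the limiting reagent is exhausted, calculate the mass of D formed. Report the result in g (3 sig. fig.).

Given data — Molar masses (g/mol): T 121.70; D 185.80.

n(Q) = 27.66 mol
n(T) = 462.0 / 121.70 = 3.796 mol
n(G) = 13.90 mol
n/ν → Q: 6.915, T: 3.796, G: 6.950; T is limiting.
n(D) = (1/1) × 3.796 = 3.796 mol
mass = 3.796 × 185.80 = 705.3 g

705 g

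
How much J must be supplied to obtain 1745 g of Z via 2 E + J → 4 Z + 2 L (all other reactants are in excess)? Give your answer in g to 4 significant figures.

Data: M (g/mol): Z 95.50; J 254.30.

1162 g

n(Z) = 1745 / 95.50 = 18.27 mol
n(J) = (1/4) × 18.27 = 4.568 mol
mass = 4.568 × 254.30 = 1162 g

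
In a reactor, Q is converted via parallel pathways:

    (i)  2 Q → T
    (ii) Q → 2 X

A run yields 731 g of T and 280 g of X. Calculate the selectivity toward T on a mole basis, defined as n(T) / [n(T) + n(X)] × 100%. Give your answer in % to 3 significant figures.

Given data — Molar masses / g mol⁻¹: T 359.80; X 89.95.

39.5 %

n(T) = 731 / 359.80 = 2.032 mol
n(X) = 280 / 89.95 = 3.113 mol
selectivity = 2.032/(2.032+3.113) × 100 = 39.49 %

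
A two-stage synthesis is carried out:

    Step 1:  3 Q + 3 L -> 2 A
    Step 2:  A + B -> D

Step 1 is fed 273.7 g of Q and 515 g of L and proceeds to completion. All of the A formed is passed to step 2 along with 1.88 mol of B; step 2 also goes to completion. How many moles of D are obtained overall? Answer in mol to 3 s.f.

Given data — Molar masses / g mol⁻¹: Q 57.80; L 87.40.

Step 1:
n(Q) = 273.7 / 57.80 = 4.735 mol
n(L) = 515.0 / 87.40 = 5.892 mol
n/ν → Q: 1.578, L: 1.964; Q is limiting.
n(A) produced = (2/3) × 4.735 = 3.157 mol
Step 2:
n(A) available = 3.157 mol
n(B) = 1.880 mol
n/ν → A: 3.157, B: 1.880; B is limiting.
n(D) = (1/1) × 1.880 = 1.880 mol

1.88 mol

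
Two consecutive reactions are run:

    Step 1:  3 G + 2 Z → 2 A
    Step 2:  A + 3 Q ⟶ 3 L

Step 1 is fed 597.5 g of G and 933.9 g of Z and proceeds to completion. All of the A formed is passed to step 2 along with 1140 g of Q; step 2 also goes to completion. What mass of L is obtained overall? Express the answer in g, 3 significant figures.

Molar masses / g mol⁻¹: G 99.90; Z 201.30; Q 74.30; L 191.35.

2290 g

Step 1:
n(G) = 597.5 / 99.90 = 5.981 mol
n(Z) = 933.9 / 201.30 = 4.639 mol
n/ν → G: 1.994, Z: 2.320; G is limiting.
n(A) produced = (2/3) × 5.981 = 3.987 mol
Step 2:
n(A) available = 3.987 mol
n(Q) = 1140 / 74.30 = 15.34 mol
n/ν → A: 3.987, Q: 5.113; A is limiting.
n(L) = (3/1) × 3.987 = 11.96 mol
mass = 11.96 × 191.35 = 2289 g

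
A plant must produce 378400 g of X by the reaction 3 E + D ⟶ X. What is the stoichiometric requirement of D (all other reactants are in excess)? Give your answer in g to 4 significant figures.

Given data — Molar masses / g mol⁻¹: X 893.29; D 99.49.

n(X) = 378400 / 893.29 = 423.6 mol
n(D) = (1/1) × 423.6 = 423.6 mol
mass = 423.6 × 99.49 = 42140 g

42140 g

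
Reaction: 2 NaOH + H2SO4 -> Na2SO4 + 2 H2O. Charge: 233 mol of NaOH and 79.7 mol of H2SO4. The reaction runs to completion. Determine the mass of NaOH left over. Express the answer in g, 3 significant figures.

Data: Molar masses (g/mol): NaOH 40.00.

2940 g

n(NaOH) = 233.0 mol
n(H2SO4) = 79.70 mol
n/ν for NaOH = 233.0/2 = 116.5
n/ν for H2SO4 = 79.70/1 = 79.70
Smallest n/ν is H2SO4 → limiting reagent.
NaOH consumed = (2/1) × 79.70 = 159.4 mol
NaOH remaining = 233.0 − 159.4 = 73.60 mol
mass = 73.60 × 40.00 = 2944 g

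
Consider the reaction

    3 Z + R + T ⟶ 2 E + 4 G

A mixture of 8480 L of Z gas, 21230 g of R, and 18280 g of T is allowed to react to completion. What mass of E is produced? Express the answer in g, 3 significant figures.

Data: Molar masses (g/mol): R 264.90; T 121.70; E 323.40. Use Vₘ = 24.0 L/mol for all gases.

51800 g

n(Z) = 8480 / 24.0 = 353.3 mol
n(R) = 21230 / 264.90 = 80.14 mol
n(T) = 18280 / 121.70 = 150.2 mol
n/ν for Z = 353.3/3 = 117.8
n/ν for R = 80.14/1 = 80.14
n/ν for T = 150.2/1 = 150.2
Smallest n/ν is R → limiting reagent.
n(E) = (2/1) × 80.14 = 160.3 mol
mass = 160.3 × 323.40 = 51840 g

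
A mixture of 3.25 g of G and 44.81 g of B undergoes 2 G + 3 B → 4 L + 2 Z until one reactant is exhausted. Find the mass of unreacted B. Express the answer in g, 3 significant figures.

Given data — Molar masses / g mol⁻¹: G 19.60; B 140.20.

n(G) = 3.250 / 19.60 = 0.1658 mol
n(B) = 44.81 / 140.20 = 0.3196 mol
n/ν for G = 0.1658/2 = 0.08290
n/ν for B = 0.3196/3 = 0.1065
Smallest n/ν is G → limiting reagent.
B consumed = (3/2) × 0.1658 = 0.2487 mol
B remaining = 0.3196 − 0.2487 = 0.07090 mol
mass = 0.07090 × 140.20 = 9.940 g

9.94 g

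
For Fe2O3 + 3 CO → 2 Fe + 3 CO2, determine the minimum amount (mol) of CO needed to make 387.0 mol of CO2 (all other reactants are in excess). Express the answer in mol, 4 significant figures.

387.0 mol

n(CO2) = 387.0 mol
n(CO) = (3/3) × 387.0 = 387.0 mol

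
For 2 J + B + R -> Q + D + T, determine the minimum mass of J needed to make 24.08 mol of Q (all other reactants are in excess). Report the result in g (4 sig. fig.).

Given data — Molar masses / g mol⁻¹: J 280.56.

n(Q) = 24.08 mol
n(J) = (2/1) × 24.08 = 48.16 mol
mass = 48.16 × 280.56 = 13510 g

13510 g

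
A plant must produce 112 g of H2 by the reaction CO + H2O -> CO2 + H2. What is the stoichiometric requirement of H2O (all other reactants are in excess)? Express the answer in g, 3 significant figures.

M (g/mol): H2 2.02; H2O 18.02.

n(H2) = 112 / 2.02 = 55.45 mol
n(H2O) = (1/1) × 55.45 = 55.45 mol
mass = 55.45 × 18.02 = 999.2 g

999 g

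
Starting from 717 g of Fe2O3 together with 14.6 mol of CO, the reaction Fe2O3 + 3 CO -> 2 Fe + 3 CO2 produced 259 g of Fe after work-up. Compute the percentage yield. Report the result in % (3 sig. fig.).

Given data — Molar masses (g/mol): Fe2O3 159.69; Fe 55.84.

n(Fe2O3) = 717.0 / 159.69 = 4.490 mol
n(CO) = 14.60 mol
n/ν → Fe2O3: 4.490, CO: 4.867; Fe2O3 is limiting.
theoretical n(Fe) = (2/1) × 4.490 = 8.980 mol → 501.4 g
% yield = 259 / 501.4 × 100 = 51.66 %

51.7 %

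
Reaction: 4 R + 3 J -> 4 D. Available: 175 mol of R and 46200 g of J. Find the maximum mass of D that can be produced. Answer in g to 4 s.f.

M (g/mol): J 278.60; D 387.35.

67790 g

n(R) = 175.0 mol
n(J) = 46200 / 278.60 = 165.8 mol
n/ν for R = 175.0/4 = 43.75
n/ν for J = 165.8/3 = 55.27
Smallest n/ν is R → limiting reagent.
n(D) = (4/4) × 175.0 = 175.0 mol
mass = 175.0 × 387.35 = 67790 g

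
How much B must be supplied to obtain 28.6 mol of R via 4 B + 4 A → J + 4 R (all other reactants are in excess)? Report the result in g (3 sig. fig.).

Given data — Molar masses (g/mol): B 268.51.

7680 g

n(R) = 28.60 mol
n(B) = (4/4) × 28.60 = 28.60 mol
mass = 28.60 × 268.51 = 7679 g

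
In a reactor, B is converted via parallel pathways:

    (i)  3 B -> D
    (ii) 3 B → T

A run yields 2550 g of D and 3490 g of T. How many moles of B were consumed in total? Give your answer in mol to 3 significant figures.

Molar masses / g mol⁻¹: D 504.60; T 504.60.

n(D) = 2550 / 504.60 = 5.054 mol
n(T) = 3490 / 504.60 = 6.916 mol
n(B) via (i) = (3/1)×5.054 = 15.16 mol
n(B) via (ii) = (3/1)×6.916 = 20.75 mol
total n(B) = 15.16 + 20.75 = 35.91 mol

35.9 mol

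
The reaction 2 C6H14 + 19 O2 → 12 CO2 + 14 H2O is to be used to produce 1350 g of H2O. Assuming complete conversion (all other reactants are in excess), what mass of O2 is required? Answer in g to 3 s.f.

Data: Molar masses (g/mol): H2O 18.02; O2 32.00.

n(H2O) = 1350 / 18.02 = 74.92 mol
n(O2) = (19/14) × 74.92 = 101.7 mol
mass = 101.7 × 32.00 = 3254 g

3250 g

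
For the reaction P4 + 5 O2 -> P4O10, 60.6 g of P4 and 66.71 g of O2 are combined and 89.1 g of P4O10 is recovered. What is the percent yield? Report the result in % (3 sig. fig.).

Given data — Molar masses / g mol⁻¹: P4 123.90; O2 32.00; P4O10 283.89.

75.3 %

n(P4) = 60.60 / 123.90 = 0.4891 mol
n(O2) = 66.71 / 32.00 = 2.085 mol
n/ν → P4: 0.4891, O2: 0.4170; O2 is limiting.
theoretical n(P4O10) = (1/5) × 2.085 = 0.4170 mol → 118.4 g
% yield = 89.1 / 118.4 × 100 = 75.25 %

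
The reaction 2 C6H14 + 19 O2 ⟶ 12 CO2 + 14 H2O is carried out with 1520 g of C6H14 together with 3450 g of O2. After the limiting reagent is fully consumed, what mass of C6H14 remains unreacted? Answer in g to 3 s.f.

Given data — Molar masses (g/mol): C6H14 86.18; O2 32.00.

542 g

n(C6H14) = 1520 / 86.18 = 17.64 mol
n(O2) = 3450 / 32.00 = 107.8 mol
n/ν → C6H14: 8.820, O2: 5.674; O2 is limiting.
C6H14 consumed = (2/19) × 107.8 = 11.35 mol
C6H14 remaining = 17.64 − 11.35 = 6.290 mol
mass = 6.290 × 86.18 = 542.1 g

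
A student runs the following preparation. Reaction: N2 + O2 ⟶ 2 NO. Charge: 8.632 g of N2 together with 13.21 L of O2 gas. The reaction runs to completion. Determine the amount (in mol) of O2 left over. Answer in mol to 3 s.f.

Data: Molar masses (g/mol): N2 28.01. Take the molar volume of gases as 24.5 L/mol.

0.231 mol

n(N2) = 8.632 / 28.01 = 0.3082 mol
n(O2) = 13.21 / 24.5 = 0.5392 mol
n/ν → N2: 0.3082, O2: 0.5392; N2 is limiting.
O2 consumed = (1/1) × 0.3082 = 0.3082 mol
O2 remaining = 0.5392 − 0.3082 = 0.2310 mol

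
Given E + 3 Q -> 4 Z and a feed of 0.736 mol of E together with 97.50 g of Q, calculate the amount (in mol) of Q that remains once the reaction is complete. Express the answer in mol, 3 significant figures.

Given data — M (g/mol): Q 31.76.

0.862 mol

n(E) = 0.7360 mol
n(Q) = 97.50 / 31.76 = 3.070 mol
n/ν for E = 0.7360/1 = 0.7360
n/ν for Q = 3.070/3 = 1.023
Smallest n/ν is E → limiting reagent.
Q consumed = (3/1) × 0.7360 = 2.208 mol
Q remaining = 3.070 − 2.208 = 0.8620 mol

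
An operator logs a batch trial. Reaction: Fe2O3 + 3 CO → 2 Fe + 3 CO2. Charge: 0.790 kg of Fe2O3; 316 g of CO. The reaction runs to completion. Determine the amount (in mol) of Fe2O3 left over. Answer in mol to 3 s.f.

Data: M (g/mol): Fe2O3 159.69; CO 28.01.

1.19 mol

n(Fe2O3) = 0.7900×1000 / 159.69 = 4.947 mol
n(CO) = 316.0 / 28.01 = 11.28 mol
n/ν → Fe2O3: 4.947, CO: 3.760; CO is limiting.
Fe2O3 consumed = (1/3) × 11.28 = 3.760 mol
Fe2O3 remaining = 4.947 − 3.760 = 1.187 mol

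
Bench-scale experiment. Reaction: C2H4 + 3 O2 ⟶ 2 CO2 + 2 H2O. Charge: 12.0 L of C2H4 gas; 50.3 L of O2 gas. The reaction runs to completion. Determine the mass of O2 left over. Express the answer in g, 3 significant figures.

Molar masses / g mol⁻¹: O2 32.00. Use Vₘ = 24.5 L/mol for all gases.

18.7 g

n(C2H4) = 12.00 / 24.5 = 0.4898 mol
n(O2) = 50.30 / 24.5 = 2.053 mol
n/ν for C2H4 = 0.4898/1 = 0.4898
n/ν for O2 = 2.053/3 = 0.6843
Smallest n/ν is C2H4 → limiting reagent.
O2 consumed = (3/1) × 0.4898 = 1.469 mol
O2 remaining = 2.053 − 1.469 = 0.5840 mol
mass = 0.5840 × 32.00 = 18.69 g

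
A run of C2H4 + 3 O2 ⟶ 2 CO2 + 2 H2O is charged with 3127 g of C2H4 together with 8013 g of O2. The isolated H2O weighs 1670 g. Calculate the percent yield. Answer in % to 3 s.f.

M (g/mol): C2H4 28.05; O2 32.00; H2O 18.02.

55.5 %

n(C2H4) = 3127 / 28.05 = 111.5 mol
n(O2) = 8013 / 32.00 = 250.4 mol
n/ν for C2H4 = 111.5/1 = 111.5
n/ν for O2 = 250.4/3 = 83.47
Smallest n/ν is O2 → limiting reagent.
theoretical n(H2O) = (2/3) × 250.4 = 166.9 mol → 3008 g
% yield = 1670 / 3008 × 100 = 55.52 %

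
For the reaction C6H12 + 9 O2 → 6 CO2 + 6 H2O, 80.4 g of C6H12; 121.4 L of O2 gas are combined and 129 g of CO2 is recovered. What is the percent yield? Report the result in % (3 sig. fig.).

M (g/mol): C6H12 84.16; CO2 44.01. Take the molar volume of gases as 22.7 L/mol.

n(C6H12) = 80.40 / 84.16 = 0.9553 mol
n(O2) = 121.4 / 22.7 = 5.348 mol
n/ν for C6H12 = 0.9553/1 = 0.9553
n/ν for O2 = 5.348/9 = 0.5942
Smallest n/ν is O2 → limiting reagent.
theoretical n(CO2) = (6/9) × 5.348 = 3.565 mol → 156.9 g
% yield = 129 / 156.9 × 100 = 82.22 %

82.2 %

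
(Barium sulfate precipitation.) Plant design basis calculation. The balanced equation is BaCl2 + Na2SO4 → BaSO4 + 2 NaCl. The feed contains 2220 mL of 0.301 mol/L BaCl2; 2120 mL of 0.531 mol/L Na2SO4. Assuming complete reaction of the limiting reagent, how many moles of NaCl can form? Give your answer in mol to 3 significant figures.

n(BaCl2) = 0.301 × 2220/1000 = 0.6682 mol
n(Na2SO4) = 0.531 × 2120/1000 = 1.126 mol
n/ν → BaCl2: 0.6682, Na2SO4: 1.126; BaCl2 is limiting.
n(NaCl) = (2/1) × 0.6682 = 1.336 mol

1.34 mol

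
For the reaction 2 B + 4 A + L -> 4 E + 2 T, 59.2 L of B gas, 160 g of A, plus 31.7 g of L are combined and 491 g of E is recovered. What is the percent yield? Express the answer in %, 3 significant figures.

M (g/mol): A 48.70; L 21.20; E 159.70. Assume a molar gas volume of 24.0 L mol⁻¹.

93.6 %

n(B) = 59.20 / 24.0 = 2.467 mol
n(A) = 160.0 / 48.70 = 3.285 mol
n(L) = 31.70 / 21.20 = 1.495 mol
n/ν for B = 2.467/2 = 1.234
n/ν for A = 3.285/4 = 0.8213
n/ν for L = 1.495/1 = 1.495
Smallest n/ν is A → limiting reagent.
theoretical n(E) = (4/4) × 3.285 = 3.285 mol → 524.6 g
% yield = 491 / 524.6 × 100 = 93.60 %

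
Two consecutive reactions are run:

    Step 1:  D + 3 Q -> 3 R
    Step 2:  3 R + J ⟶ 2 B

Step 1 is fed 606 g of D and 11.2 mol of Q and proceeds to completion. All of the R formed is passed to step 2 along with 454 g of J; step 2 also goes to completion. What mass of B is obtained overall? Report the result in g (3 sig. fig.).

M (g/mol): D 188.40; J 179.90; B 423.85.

2140 g

Step 1:
n(D) = 606.0 / 188.40 = 3.217 mol
n(Q) = 11.20 mol
n/ν for D = 3.217/1 = 3.217
n/ν for Q = 11.20/3 = 3.733
Smallest n/ν is D → limiting reagent.
n(R) produced = (3/1) × 3.217 = 9.651 mol
Step 2:
n(R) available = 9.651 mol
n(J) = 454.0 / 179.90 = 2.524 mol
n/ν for R = 9.651/3 = 3.217
n/ν for J = 2.524/1 = 2.524
Smallest n/ν is J → limiting reagent.
n(B) = (2/1) × 2.524 = 5.048 mol
mass = 5.048 × 423.85 = 2140 g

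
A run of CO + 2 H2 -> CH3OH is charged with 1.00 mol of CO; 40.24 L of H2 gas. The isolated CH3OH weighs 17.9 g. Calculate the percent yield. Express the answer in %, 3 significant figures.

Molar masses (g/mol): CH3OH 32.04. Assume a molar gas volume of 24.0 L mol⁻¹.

66.6 %

n(CO) = 1.000 mol
n(H2) = 40.24 / 24.0 = 1.677 mol
n/ν → CO: 1.000, H2: 0.8385; H2 is limiting.
theoretical n(CH3OH) = (1/2) × 1.677 = 0.8385 mol → 26.87 g
% yield = 17.9 / 26.87 × 100 = 66.62 %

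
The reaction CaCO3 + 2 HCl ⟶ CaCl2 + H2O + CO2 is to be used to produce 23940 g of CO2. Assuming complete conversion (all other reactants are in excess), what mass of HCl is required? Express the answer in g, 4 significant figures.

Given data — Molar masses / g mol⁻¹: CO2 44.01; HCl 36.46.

n(CO2) = 23940 / 44.01 = 544.0 mol
n(HCl) = (2/1) × 544.0 = 1088 mol
mass = 1088 × 36.46 = 39670 g

39670 g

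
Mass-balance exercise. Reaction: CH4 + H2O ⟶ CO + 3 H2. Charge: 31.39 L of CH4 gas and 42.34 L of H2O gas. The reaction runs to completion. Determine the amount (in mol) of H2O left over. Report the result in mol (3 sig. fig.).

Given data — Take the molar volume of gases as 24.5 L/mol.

0.447 mol

n(CH4) = 31.39 / 24.5 = 1.281 mol
n(H2O) = 42.34 / 24.5 = 1.728 mol
n/ν → CH4: 1.281, H2O: 1.728; CH4 is limiting.
H2O consumed = (1/1) × 1.281 = 1.281 mol
H2O remaining = 1.728 − 1.281 = 0.4470 mol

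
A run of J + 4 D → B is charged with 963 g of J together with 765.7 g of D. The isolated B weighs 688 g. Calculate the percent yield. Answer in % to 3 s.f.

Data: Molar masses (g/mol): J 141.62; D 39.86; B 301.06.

n(J) = 963.0 / 141.62 = 6.800 mol
n(D) = 765.7 / 39.86 = 19.21 mol
n/ν → J: 6.800, D: 4.803; D is limiting.
theoretical n(B) = (1/4) × 19.21 = 4.803 mol → 1446 g
% yield = 688 / 1446 × 100 = 47.58 %

47.6 %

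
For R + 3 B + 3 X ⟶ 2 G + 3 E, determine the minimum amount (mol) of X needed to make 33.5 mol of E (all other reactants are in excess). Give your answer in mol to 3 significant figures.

33.5 mol

n(E) = 33.50 mol
n(X) = (3/3) × 33.50 = 33.50 mol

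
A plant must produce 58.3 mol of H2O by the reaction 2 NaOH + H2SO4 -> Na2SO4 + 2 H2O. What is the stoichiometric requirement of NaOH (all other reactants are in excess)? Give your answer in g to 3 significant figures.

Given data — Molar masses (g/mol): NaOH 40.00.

2330 g

n(H2O) = 58.30 mol
n(NaOH) = (2/2) × 58.30 = 58.30 mol
mass = 58.30 × 40.00 = 2332 g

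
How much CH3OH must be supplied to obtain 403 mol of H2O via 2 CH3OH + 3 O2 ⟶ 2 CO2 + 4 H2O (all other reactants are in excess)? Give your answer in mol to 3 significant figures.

202 mol

n(H2O) = 403.0 mol
n(CH3OH) = (2/4) × 403.0 = 201.5 mol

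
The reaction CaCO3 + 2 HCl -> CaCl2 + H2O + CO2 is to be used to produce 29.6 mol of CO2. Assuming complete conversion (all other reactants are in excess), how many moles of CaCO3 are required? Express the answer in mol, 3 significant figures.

29.6 mol

n(CO2) = 29.60 mol
n(CaCO3) = (1/1) × 29.60 = 29.60 mol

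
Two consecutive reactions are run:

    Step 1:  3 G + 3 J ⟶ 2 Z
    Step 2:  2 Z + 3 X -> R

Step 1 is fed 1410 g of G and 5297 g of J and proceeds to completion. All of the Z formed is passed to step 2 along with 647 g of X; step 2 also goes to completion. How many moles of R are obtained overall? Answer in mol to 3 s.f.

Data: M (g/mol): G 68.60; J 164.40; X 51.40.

4.20 mol

Step 1:
n(G) = 1410 / 68.60 = 20.55 mol
n(J) = 5297 / 164.40 = 32.22 mol
n/ν for G = 20.55/3 = 6.850
n/ν for J = 32.22/3 = 10.74
Smallest n/ν is G → limiting reagent.
n(Z) produced = (2/3) × 20.55 = 13.70 mol
Step 2:
n(Z) available = 13.70 mol
n(X) = 647.0 / 51.40 = 12.59 mol
n/ν for Z = 13.70/2 = 6.850
n/ν for X = 12.59/3 = 4.197
Smallest n/ν is X → limiting reagent.
n(R) = (1/3) × 12.59 = 4.197 mol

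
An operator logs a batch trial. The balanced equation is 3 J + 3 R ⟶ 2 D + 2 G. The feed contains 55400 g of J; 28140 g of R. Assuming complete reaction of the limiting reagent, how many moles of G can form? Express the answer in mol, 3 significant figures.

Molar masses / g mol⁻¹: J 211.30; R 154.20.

122 mol

n(J) = 55400 / 211.30 = 262.2 mol
n(R) = 28140 / 154.20 = 182.5 mol
n/ν for J = 262.2/3 = 87.40
n/ν for R = 182.5/3 = 60.83
Smallest n/ν is R → limiting reagent.
n(G) = (2/3) × 182.5 = 121.7 mol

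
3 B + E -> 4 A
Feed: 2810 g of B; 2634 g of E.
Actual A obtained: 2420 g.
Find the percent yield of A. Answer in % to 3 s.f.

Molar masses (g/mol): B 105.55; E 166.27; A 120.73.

n(B) = 2810 / 105.55 = 26.62 mol
n(E) = 2634 / 166.27 = 15.84 mol
n/ν for B = 26.62/3 = 8.873
n/ν for E = 15.84/1 = 15.84
Smallest n/ν is B → limiting reagent.
theoretical n(A) = (4/3) × 26.62 = 35.49 mol → 4285 g
% yield = 2420 / 4285 × 100 = 56.48 %

56.5 %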